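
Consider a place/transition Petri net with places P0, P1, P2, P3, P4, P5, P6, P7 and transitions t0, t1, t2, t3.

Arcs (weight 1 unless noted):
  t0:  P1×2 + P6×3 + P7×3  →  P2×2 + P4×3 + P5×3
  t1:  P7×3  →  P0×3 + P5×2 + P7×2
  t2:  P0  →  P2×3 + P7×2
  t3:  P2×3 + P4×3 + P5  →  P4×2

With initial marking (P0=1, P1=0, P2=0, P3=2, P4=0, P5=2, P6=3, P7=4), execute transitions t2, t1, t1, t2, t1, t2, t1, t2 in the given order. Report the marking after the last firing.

(P0=9, P1=0, P2=12, P3=2, P4=0, P5=10, P6=3, P7=8)

step 1: fire t2:  (P0=1, P1=0, P2=0, P3=2, P4=0, P5=2, P6=3, P7=4) → (P0=0, P1=0, P2=3, P3=2, P4=0, P5=2, P6=3, P7=6)
step 2: fire t1:  (P0=0, P1=0, P2=3, P3=2, P4=0, P5=2, P6=3, P7=6) → (P0=3, P1=0, P2=3, P3=2, P4=0, P5=4, P6=3, P7=5)
step 3: fire t1:  (P0=3, P1=0, P2=3, P3=2, P4=0, P5=4, P6=3, P7=5) → (P0=6, P1=0, P2=3, P3=2, P4=0, P5=6, P6=3, P7=4)
step 4: fire t2:  (P0=6, P1=0, P2=3, P3=2, P4=0, P5=6, P6=3, P7=4) → (P0=5, P1=0, P2=6, P3=2, P4=0, P5=6, P6=3, P7=6)
step 5: fire t1:  (P0=5, P1=0, P2=6, P3=2, P4=0, P5=6, P6=3, P7=6) → (P0=8, P1=0, P2=6, P3=2, P4=0, P5=8, P6=3, P7=5)
step 6: fire t2:  (P0=8, P1=0, P2=6, P3=2, P4=0, P5=8, P6=3, P7=5) → (P0=7, P1=0, P2=9, P3=2, P4=0, P5=8, P6=3, P7=7)
step 7: fire t1:  (P0=7, P1=0, P2=9, P3=2, P4=0, P5=8, P6=3, P7=7) → (P0=10, P1=0, P2=9, P3=2, P4=0, P5=10, P6=3, P7=6)
step 8: fire t2:  (P0=10, P1=0, P2=9, P3=2, P4=0, P5=10, P6=3, P7=6) → (P0=9, P1=0, P2=12, P3=2, P4=0, P5=10, P6=3, P7=8)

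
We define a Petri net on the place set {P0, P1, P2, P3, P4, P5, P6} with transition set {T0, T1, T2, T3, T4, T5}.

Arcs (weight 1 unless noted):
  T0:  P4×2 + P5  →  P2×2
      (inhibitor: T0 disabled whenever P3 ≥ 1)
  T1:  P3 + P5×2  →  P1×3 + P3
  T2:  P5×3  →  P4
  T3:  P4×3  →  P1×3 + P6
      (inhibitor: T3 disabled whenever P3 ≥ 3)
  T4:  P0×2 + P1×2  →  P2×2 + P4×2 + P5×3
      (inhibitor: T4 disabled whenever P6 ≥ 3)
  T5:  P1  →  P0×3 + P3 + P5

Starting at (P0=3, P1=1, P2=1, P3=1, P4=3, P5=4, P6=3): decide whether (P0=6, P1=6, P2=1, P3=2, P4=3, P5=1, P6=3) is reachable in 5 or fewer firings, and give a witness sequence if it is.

YES — reachable via ⟨T1, T1, T5⟩ (3 firings)

step 1: fire T1:  (P0=3, P1=1, P2=1, P3=1, P4=3, P5=4, P6=3) → (P0=3, P1=4, P2=1, P3=1, P4=3, P5=2, P6=3)
step 2: fire T1:  (P0=3, P1=4, P2=1, P3=1, P4=3, P5=2, P6=3) → (P0=3, P1=7, P2=1, P3=1, P4=3, P5=0, P6=3)
step 3: fire T5:  (P0=3, P1=7, P2=1, P3=1, P4=3, P5=0, P6=3) → (P0=6, P1=6, P2=1, P3=2, P4=3, P5=1, P6=3)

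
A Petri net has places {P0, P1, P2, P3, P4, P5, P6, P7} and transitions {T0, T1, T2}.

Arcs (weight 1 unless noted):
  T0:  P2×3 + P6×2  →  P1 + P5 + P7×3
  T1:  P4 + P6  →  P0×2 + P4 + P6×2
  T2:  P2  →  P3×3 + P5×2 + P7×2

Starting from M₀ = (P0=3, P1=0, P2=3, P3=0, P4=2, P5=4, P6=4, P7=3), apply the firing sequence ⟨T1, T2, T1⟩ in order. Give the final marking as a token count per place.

(P0=7, P1=0, P2=2, P3=3, P4=2, P5=6, P6=6, P7=5)

step 1: fire T1:  (P0=3, P1=0, P2=3, P3=0, P4=2, P5=4, P6=4, P7=3) → (P0=5, P1=0, P2=3, P3=0, P4=2, P5=4, P6=5, P7=3)
step 2: fire T2:  (P0=5, P1=0, P2=3, P3=0, P4=2, P5=4, P6=5, P7=3) → (P0=5, P1=0, P2=2, P3=3, P4=2, P5=6, P6=5, P7=5)
step 3: fire T1:  (P0=5, P1=0, P2=2, P3=3, P4=2, P5=6, P6=5, P7=5) → (P0=7, P1=0, P2=2, P3=3, P4=2, P5=6, P6=6, P7=5)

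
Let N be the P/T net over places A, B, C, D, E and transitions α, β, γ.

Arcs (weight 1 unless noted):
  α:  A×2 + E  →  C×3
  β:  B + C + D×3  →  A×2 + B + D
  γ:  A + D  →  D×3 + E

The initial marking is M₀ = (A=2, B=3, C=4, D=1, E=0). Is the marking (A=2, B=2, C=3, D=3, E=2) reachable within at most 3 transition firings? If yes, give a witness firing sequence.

NO — not reachable within 3 firings

depth 0: 1 marking
depth 1: 2 markings reached so far
depth 2: 4 markings reached so far
depth 3: 6 markings reached so far
target is not among the 6 markings reachable within 3 steps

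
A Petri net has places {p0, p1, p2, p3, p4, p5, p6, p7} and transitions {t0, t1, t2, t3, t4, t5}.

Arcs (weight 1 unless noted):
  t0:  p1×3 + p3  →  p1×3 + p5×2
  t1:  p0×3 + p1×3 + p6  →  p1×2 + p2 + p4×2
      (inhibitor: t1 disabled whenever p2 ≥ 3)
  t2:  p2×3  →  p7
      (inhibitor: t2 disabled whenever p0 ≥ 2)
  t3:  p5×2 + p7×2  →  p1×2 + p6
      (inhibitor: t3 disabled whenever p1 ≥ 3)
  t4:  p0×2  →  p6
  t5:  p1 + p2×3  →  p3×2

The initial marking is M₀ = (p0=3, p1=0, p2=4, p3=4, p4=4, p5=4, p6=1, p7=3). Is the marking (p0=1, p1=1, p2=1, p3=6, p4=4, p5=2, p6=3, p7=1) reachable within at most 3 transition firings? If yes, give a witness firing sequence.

step 1: fire t3:  (p0=3, p1=0, p2=4, p3=4, p4=4, p5=4, p6=1, p7=3) → (p0=3, p1=2, p2=4, p3=4, p4=4, p5=2, p6=2, p7=1)
step 2: fire t4:  (p0=3, p1=2, p2=4, p3=4, p4=4, p5=2, p6=2, p7=1) → (p0=1, p1=2, p2=4, p3=4, p4=4, p5=2, p6=3, p7=1)
step 3: fire t5:  (p0=1, p1=2, p2=4, p3=4, p4=4, p5=2, p6=3, p7=1) → (p0=1, p1=1, p2=1, p3=6, p4=4, p5=2, p6=3, p7=1)

YES — reachable via ⟨t3, t4, t5⟩ (3 firings)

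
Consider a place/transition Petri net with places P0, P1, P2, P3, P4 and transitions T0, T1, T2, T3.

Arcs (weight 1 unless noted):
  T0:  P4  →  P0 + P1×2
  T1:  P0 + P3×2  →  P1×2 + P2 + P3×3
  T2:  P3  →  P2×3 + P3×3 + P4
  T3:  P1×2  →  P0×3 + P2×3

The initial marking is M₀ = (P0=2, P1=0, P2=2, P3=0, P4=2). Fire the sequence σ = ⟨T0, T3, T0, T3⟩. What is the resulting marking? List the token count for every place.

(P0=10, P1=0, P2=8, P3=0, P4=0)

step 1: fire T0:  (P0=2, P1=0, P2=2, P3=0, P4=2) → (P0=3, P1=2, P2=2, P3=0, P4=1)
step 2: fire T3:  (P0=3, P1=2, P2=2, P3=0, P4=1) → (P0=6, P1=0, P2=5, P3=0, P4=1)
step 3: fire T0:  (P0=6, P1=0, P2=5, P3=0, P4=1) → (P0=7, P1=2, P2=5, P3=0, P4=0)
step 4: fire T3:  (P0=7, P1=2, P2=5, P3=0, P4=0) → (P0=10, P1=0, P2=8, P3=0, P4=0)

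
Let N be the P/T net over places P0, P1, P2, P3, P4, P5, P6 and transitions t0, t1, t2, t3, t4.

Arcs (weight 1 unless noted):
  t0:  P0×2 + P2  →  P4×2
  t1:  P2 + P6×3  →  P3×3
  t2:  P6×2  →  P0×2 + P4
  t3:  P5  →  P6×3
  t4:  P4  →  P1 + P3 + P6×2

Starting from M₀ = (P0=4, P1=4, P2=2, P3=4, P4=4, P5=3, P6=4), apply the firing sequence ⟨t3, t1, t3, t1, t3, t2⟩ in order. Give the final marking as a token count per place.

(P0=6, P1=4, P2=0, P3=10, P4=5, P5=0, P6=5)

step 1: fire t3:  (P0=4, P1=4, P2=2, P3=4, P4=4, P5=3, P6=4) → (P0=4, P1=4, P2=2, P3=4, P4=4, P5=2, P6=7)
step 2: fire t1:  (P0=4, P1=4, P2=2, P3=4, P4=4, P5=2, P6=7) → (P0=4, P1=4, P2=1, P3=7, P4=4, P5=2, P6=4)
step 3: fire t3:  (P0=4, P1=4, P2=1, P3=7, P4=4, P5=2, P6=4) → (P0=4, P1=4, P2=1, P3=7, P4=4, P5=1, P6=7)
step 4: fire t1:  (P0=4, P1=4, P2=1, P3=7, P4=4, P5=1, P6=7) → (P0=4, P1=4, P2=0, P3=10, P4=4, P5=1, P6=4)
step 5: fire t3:  (P0=4, P1=4, P2=0, P3=10, P4=4, P5=1, P6=4) → (P0=4, P1=4, P2=0, P3=10, P4=4, P5=0, P6=7)
step 6: fire t2:  (P0=4, P1=4, P2=0, P3=10, P4=4, P5=0, P6=7) → (P0=6, P1=4, P2=0, P3=10, P4=5, P5=0, P6=5)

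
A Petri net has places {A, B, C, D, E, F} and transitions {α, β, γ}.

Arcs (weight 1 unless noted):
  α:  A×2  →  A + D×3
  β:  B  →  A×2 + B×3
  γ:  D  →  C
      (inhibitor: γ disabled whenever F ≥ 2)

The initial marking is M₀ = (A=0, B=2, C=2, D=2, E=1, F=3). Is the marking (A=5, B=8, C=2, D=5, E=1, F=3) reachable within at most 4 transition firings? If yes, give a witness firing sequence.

step 1: fire β:  (A=0, B=2, C=2, D=2, E=1, F=3) → (A=2, B=4, C=2, D=2, E=1, F=3)
step 2: fire α:  (A=2, B=4, C=2, D=2, E=1, F=3) → (A=1, B=4, C=2, D=5, E=1, F=3)
step 3: fire β:  (A=1, B=4, C=2, D=5, E=1, F=3) → (A=3, B=6, C=2, D=5, E=1, F=3)
step 4: fire β:  (A=3, B=6, C=2, D=5, E=1, F=3) → (A=5, B=8, C=2, D=5, E=1, F=3)

YES — reachable via ⟨β, α, β, β⟩ (4 firings)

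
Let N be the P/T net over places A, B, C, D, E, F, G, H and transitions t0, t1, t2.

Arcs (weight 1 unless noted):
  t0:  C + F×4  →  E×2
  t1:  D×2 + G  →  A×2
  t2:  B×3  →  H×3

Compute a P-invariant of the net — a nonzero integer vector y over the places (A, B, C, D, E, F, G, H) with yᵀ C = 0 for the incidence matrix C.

y = (A:1, B:0, C:0, D:1, E:0, F:0, G:0, H:0)

Incidence matrix C (rows=places, cols=transitions):
       t0   t1   t2
    A   0    2    0
    B   0    0   -3
    C  -1    0    0
    D   0   -2    0
    E   2    0    0
    F  -4    0    0
    G   0   -1    0
    H   0    0    3

Candidate y = [1, 0, 0, 1, 0, 0, 0, 0]; check y·C column-wise:
  col t0: 1·0 + 0·-1 + 1·0 + 0·2 + 0·-4 = 0
  col t1: 1·2 + 1·-2 + 0·-1 = 0
  col t2: 1·0 + 0·-3 + 1·0 + 0·3 = 0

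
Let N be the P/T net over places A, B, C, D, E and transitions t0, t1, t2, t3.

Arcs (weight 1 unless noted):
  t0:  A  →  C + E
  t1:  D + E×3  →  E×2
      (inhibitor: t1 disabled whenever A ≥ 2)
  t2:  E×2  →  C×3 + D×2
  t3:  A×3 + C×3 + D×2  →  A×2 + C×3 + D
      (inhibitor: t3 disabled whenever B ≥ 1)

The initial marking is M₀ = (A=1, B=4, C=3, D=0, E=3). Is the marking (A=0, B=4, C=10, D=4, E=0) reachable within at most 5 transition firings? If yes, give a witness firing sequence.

step 1: fire t0:  (A=1, B=4, C=3, D=0, E=3) → (A=0, B=4, C=4, D=0, E=4)
step 2: fire t2:  (A=0, B=4, C=4, D=0, E=4) → (A=0, B=4, C=7, D=2, E=2)
step 3: fire t2:  (A=0, B=4, C=7, D=2, E=2) → (A=0, B=4, C=10, D=4, E=0)

YES — reachable via ⟨t0, t2, t2⟩ (3 firings)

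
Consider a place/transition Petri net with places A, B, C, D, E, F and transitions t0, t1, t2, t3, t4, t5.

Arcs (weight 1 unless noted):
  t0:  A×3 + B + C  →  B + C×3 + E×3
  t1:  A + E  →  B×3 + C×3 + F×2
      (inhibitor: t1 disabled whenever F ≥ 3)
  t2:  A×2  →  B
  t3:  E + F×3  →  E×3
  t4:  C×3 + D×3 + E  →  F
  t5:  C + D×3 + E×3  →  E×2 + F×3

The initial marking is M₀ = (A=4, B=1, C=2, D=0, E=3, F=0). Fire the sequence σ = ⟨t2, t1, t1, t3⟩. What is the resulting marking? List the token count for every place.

(A=0, B=8, C=8, D=0, E=3, F=1)

step 1: fire t2:  (A=4, B=1, C=2, D=0, E=3, F=0) → (A=2, B=2, C=2, D=0, E=3, F=0)
step 2: fire t1:  (A=2, B=2, C=2, D=0, E=3, F=0) → (A=1, B=5, C=5, D=0, E=2, F=2)
step 3: fire t1:  (A=1, B=5, C=5, D=0, E=2, F=2) → (A=0, B=8, C=8, D=0, E=1, F=4)
step 4: fire t3:  (A=0, B=8, C=8, D=0, E=1, F=4) → (A=0, B=8, C=8, D=0, E=3, F=1)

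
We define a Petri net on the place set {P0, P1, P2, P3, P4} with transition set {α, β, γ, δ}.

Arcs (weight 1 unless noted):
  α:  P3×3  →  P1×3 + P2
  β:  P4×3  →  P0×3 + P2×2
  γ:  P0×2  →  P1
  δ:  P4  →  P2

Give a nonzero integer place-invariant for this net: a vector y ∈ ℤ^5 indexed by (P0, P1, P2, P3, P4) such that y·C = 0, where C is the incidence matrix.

y = (P0:1, P1:2, P2:3, P3:3, P4:3)

Incidence matrix C (rows=places, cols=transitions):
        α    β    γ    δ
   P0   0    3   -2    0
   P1   3    0    1    0
   P2   1    2    0    1
   P3  -3    0    0    0
   P4   0   -3    0   -1

Candidate y = [1, 2, 3, 3, 3]; check y·C column-wise:
  col α: 1·0 + 2·3 + 3·1 + 3·-3 + 3·0 = 0
  col β: 1·3 + 2·0 + 3·2 + 3·0 + 3·-3 = 0
  col γ: 1·-2 + 2·1 + 3·0 + 3·0 + 3·0 = 0
  col δ: 1·0 + 2·0 + 3·1 + 3·0 + 3·-1 = 0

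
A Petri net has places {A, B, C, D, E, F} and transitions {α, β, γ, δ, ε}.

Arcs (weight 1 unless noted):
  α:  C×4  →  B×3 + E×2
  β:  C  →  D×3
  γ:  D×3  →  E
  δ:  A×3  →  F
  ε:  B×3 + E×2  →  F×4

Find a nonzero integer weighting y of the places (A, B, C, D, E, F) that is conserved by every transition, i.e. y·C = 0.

Incidence matrix C (rows=places, cols=transitions):
        α    β    γ    δ    ε
    A   0    0    0   -3    0
    B   3    0    0    0   -3
    C  -4   -1    0    0    0
    D   0    3   -3    0    0
    E   2    0    1    0   -2
    F   0    0    0    1    4

Candidate y = [1, 2, 3, 1, 3, 3]; check y·C column-wise:
  col α: 1·0 + 2·3 + 3·-4 + 1·0 + 3·2 + 3·0 = 0
  col β: 1·0 + 2·0 + 3·-1 + 1·3 + 3·0 + 3·0 = 0
  col γ: 1·0 + 2·0 + 3·0 + 1·-3 + 3·1 + 3·0 = 0
  col δ: 1·-3 + 2·0 + 3·0 + 1·0 + 3·0 + 3·1 = 0
  col ε: 1·0 + 2·-3 + 3·0 + 1·0 + 3·-2 + 3·4 = 0

y = (A:1, B:2, C:3, D:1, E:3, F:3)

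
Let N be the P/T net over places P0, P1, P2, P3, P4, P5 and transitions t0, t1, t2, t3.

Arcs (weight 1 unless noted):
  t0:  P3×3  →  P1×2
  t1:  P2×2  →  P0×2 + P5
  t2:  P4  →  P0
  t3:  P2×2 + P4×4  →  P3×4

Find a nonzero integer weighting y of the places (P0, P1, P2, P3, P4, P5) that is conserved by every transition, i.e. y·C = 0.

Incidence matrix C (rows=places, cols=transitions):
       t0   t1   t2   t3
   P0   0    2    1    0
   P1   2    0    0    0
   P2   0   -2    0   -2
   P3  -3    0    0    4
   P4   0    0   -1   -4
   P5   0    1    0    0

Candidate y = [4, 9, 4, 6, 4, 0]; check y·C column-wise:
  col t0: 4·0 + 9·2 + 4·0 + 6·-3 + 4·0 = 0
  col t1: 4·2 + 9·0 + 4·-2 + 6·0 + 4·0 + 0·1 = 0
  col t2: 4·1 + 9·0 + 4·0 + 6·0 + 4·-1 = 0
  col t3: 4·0 + 9·0 + 4·-2 + 6·4 + 4·-4 = 0

y = (P0:4, P1:9, P2:4, P3:6, P4:4, P5:0)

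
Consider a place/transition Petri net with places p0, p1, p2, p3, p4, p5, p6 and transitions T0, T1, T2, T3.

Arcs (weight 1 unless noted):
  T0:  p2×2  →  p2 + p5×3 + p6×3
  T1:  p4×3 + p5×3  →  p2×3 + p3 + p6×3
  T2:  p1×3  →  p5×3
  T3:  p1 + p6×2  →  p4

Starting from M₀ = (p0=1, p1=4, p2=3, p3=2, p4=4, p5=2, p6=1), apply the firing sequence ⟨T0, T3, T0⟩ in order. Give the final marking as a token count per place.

step 1: fire T0:  (p0=1, p1=4, p2=3, p3=2, p4=4, p5=2, p6=1) → (p0=1, p1=4, p2=2, p3=2, p4=4, p5=5, p6=4)
step 2: fire T3:  (p0=1, p1=4, p2=2, p3=2, p4=4, p5=5, p6=4) → (p0=1, p1=3, p2=2, p3=2, p4=5, p5=5, p6=2)
step 3: fire T0:  (p0=1, p1=3, p2=2, p3=2, p4=5, p5=5, p6=2) → (p0=1, p1=3, p2=1, p3=2, p4=5, p5=8, p6=5)

(p0=1, p1=3, p2=1, p3=2, p4=5, p5=8, p6=5)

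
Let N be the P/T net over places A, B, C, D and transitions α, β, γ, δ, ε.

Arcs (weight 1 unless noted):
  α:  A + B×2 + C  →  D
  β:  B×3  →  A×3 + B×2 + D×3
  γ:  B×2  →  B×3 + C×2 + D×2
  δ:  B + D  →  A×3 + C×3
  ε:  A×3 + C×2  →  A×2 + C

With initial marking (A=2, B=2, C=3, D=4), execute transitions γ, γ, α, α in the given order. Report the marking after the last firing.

(A=0, B=0, C=5, D=10)

step 1: fire γ:  (A=2, B=2, C=3, D=4) → (A=2, B=3, C=5, D=6)
step 2: fire γ:  (A=2, B=3, C=5, D=6) → (A=2, B=4, C=7, D=8)
step 3: fire α:  (A=2, B=4, C=7, D=8) → (A=1, B=2, C=6, D=9)
step 4: fire α:  (A=1, B=2, C=6, D=9) → (A=0, B=0, C=5, D=10)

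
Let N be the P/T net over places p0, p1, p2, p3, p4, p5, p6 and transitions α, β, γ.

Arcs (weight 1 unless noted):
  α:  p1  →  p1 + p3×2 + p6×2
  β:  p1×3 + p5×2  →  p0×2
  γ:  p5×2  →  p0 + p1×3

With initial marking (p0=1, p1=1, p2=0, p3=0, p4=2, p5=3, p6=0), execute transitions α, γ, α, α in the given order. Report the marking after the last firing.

step 1: fire α:  (p0=1, p1=1, p2=0, p3=0, p4=2, p5=3, p6=0) → (p0=1, p1=1, p2=0, p3=2, p4=2, p5=3, p6=2)
step 2: fire γ:  (p0=1, p1=1, p2=0, p3=2, p4=2, p5=3, p6=2) → (p0=2, p1=4, p2=0, p3=2, p4=2, p5=1, p6=2)
step 3: fire α:  (p0=2, p1=4, p2=0, p3=2, p4=2, p5=1, p6=2) → (p0=2, p1=4, p2=0, p3=4, p4=2, p5=1, p6=4)
step 4: fire α:  (p0=2, p1=4, p2=0, p3=4, p4=2, p5=1, p6=4) → (p0=2, p1=4, p2=0, p3=6, p4=2, p5=1, p6=6)

(p0=2, p1=4, p2=0, p3=6, p4=2, p5=1, p6=6)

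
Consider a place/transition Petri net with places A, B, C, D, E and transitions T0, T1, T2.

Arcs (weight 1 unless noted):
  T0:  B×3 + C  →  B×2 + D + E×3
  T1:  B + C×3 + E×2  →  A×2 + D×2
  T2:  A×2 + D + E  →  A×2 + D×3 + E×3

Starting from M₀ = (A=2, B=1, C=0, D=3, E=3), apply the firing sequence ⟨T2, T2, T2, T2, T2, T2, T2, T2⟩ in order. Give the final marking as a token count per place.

(A=2, B=1, C=0, D=19, E=19)

step 1: fire T2:  (A=2, B=1, C=0, D=3, E=3) → (A=2, B=1, C=0, D=5, E=5)
step 2: fire T2:  (A=2, B=1, C=0, D=5, E=5) → (A=2, B=1, C=0, D=7, E=7)
step 3: fire T2:  (A=2, B=1, C=0, D=7, E=7) → (A=2, B=1, C=0, D=9, E=9)
step 4: fire T2:  (A=2, B=1, C=0, D=9, E=9) → (A=2, B=1, C=0, D=11, E=11)
step 5: fire T2:  (A=2, B=1, C=0, D=11, E=11) → (A=2, B=1, C=0, D=13, E=13)
step 6: fire T2:  (A=2, B=1, C=0, D=13, E=13) → (A=2, B=1, C=0, D=15, E=15)
step 7: fire T2:  (A=2, B=1, C=0, D=15, E=15) → (A=2, B=1, C=0, D=17, E=17)
step 8: fire T2:  (A=2, B=1, C=0, D=17, E=17) → (A=2, B=1, C=0, D=19, E=19)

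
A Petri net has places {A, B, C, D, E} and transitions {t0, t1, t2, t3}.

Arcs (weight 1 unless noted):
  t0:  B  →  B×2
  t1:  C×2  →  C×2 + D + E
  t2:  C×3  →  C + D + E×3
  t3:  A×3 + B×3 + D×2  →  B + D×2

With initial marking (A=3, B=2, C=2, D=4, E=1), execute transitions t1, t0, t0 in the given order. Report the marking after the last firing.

(A=3, B=4, C=2, D=5, E=2)

step 1: fire t1:  (A=3, B=2, C=2, D=4, E=1) → (A=3, B=2, C=2, D=5, E=2)
step 2: fire t0:  (A=3, B=2, C=2, D=5, E=2) → (A=3, B=3, C=2, D=5, E=2)
step 3: fire t0:  (A=3, B=3, C=2, D=5, E=2) → (A=3, B=4, C=2, D=5, E=2)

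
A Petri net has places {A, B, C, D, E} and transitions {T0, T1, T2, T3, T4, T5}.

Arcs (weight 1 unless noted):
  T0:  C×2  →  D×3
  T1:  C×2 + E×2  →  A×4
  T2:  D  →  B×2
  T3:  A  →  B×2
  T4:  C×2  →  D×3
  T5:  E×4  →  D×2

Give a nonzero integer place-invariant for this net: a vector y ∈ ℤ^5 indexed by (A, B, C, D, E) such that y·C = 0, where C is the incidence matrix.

y = (A:2, B:1, C:3, D:2, E:1)

Incidence matrix C (rows=places, cols=transitions):
       T0   T1   T2   T3   T4   T5
    A   0    4    0   -1    0    0
    B   0    0    2    2    0    0
    C  -2   -2    0    0   -2    0
    D   3    0   -1    0    3    2
    E   0   -2    0    0    0   -4

Candidate y = [2, 1, 3, 2, 1]; check y·C column-wise:
  col T0: 2·0 + 1·0 + 3·-2 + 2·3 + 1·0 = 0
  col T1: 2·4 + 1·0 + 3·-2 + 2·0 + 1·-2 = 0
  col T2: 2·0 + 1·2 + 3·0 + 2·-1 + 1·0 = 0
  col T3: 2·-1 + 1·2 + 3·0 + 2·0 + 1·0 = 0
  col T4: 2·0 + 1·0 + 3·-2 + 2·3 + 1·0 = 0
  col T5: 2·0 + 1·0 + 3·0 + 2·2 + 1·-4 = 0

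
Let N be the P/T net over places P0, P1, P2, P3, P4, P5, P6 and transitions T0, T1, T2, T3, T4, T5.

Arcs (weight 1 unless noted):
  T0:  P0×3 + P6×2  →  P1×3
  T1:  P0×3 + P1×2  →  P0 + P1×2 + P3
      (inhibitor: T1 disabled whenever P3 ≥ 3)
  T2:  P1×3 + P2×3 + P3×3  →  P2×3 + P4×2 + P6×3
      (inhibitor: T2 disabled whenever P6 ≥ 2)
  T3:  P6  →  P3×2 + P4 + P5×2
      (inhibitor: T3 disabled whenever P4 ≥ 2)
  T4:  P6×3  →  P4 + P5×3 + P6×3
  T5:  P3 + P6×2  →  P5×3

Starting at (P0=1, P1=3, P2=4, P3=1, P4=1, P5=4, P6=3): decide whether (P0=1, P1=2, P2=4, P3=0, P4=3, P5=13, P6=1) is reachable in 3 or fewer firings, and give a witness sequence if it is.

NO — not reachable within 3 firings

depth 0: 1 marking
depth 1: 4 markings reached so far
depth 2: 7 markings reached so far
depth 3: 9 markings reached so far
target is not among the 9 markings reachable within 3 steps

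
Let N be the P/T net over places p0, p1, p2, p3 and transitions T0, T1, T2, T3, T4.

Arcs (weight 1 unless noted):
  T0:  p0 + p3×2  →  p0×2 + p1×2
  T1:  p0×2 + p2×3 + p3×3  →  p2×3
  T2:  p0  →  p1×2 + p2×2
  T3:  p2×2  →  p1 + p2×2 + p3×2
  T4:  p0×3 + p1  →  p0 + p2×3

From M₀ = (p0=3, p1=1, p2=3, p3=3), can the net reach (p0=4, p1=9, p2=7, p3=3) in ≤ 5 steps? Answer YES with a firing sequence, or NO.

NO — not reachable within 5 firings

depth 0: 1 marking
depth 1: 6 markings reached so far
depth 2: 16 markings reached so far
depth 3: 31 markings reached so far
depth 4: 52 markings reached so far
depth 5: 80 markings reached so far
target is not among the 80 markings reachable within 5 steps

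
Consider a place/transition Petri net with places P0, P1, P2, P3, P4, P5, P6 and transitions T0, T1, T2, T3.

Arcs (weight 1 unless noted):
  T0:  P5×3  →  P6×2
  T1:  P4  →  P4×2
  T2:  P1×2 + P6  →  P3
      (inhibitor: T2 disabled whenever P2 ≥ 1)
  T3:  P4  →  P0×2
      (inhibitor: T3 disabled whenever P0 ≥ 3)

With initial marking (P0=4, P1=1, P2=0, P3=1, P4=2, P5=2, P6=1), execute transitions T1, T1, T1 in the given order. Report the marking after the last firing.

step 1: fire T1:  (P0=4, P1=1, P2=0, P3=1, P4=2, P5=2, P6=1) → (P0=4, P1=1, P2=0, P3=1, P4=3, P5=2, P6=1)
step 2: fire T1:  (P0=4, P1=1, P2=0, P3=1, P4=3, P5=2, P6=1) → (P0=4, P1=1, P2=0, P3=1, P4=4, P5=2, P6=1)
step 3: fire T1:  (P0=4, P1=1, P2=0, P3=1, P4=4, P5=2, P6=1) → (P0=4, P1=1, P2=0, P3=1, P4=5, P5=2, P6=1)

(P0=4, P1=1, P2=0, P3=1, P4=5, P5=2, P6=1)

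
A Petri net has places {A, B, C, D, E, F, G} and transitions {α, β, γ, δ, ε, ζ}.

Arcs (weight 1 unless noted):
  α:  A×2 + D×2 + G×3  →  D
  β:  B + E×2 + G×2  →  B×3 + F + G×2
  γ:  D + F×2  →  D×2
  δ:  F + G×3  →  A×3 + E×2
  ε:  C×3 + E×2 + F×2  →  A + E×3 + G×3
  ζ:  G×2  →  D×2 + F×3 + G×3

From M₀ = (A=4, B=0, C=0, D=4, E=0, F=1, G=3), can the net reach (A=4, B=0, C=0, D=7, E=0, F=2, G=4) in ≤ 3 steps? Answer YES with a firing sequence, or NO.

YES — reachable via ⟨ζ, γ⟩ (2 firings)

step 1: fire ζ:  (A=4, B=0, C=0, D=4, E=0, F=1, G=3) → (A=4, B=0, C=0, D=6, E=0, F=4, G=4)
step 2: fire γ:  (A=4, B=0, C=0, D=6, E=0, F=4, G=4) → (A=4, B=0, C=0, D=7, E=0, F=2, G=4)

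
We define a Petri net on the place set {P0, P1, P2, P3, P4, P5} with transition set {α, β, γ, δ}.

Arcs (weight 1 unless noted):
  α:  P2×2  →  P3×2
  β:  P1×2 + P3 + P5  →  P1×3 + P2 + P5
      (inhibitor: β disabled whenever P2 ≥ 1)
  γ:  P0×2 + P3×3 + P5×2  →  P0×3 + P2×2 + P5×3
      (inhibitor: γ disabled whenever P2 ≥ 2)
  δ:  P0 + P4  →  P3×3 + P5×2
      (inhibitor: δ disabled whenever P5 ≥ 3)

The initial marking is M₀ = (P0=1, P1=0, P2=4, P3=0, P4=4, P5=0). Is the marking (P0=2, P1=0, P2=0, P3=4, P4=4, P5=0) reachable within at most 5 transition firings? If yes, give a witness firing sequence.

depth 0: 1 marking
depth 1: 3 markings reached so far
depth 2: 5 markings reached so far
depth 3: 6 markings reached so far
depth 4: 6 markings reached so far
(frontier empty at depth 4; search complete)
target is not among the 6 markings reachable within 5 steps

NO — not reachable within 5 firings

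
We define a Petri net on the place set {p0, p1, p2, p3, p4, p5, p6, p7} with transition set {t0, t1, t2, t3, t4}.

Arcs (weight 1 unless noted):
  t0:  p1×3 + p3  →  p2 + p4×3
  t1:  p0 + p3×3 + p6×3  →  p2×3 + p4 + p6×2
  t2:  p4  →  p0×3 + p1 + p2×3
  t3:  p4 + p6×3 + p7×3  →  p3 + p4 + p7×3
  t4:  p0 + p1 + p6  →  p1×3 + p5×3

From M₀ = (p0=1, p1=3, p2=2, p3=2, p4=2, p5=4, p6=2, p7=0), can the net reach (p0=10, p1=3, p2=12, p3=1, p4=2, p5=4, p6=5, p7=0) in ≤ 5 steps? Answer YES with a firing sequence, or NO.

depth 0: 1 marking
depth 1: 4 markings reached so far
depth 2: 8 markings reached so far
depth 3: 12 markings reached so far
depth 4: 17 markings reached so far
depth 5: 23 markings reached so far
target is not among the 23 markings reachable within 5 steps

NO — not reachable within 5 firings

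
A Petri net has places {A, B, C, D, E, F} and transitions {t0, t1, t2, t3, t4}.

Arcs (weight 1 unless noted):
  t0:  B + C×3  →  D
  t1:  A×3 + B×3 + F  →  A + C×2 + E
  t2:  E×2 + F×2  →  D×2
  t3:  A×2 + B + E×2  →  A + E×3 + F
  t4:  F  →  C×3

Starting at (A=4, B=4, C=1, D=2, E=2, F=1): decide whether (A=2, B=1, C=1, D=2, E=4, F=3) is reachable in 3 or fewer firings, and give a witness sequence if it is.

NO — not reachable within 3 firings

depth 0: 1 marking
depth 1: 4 markings reached so far
depth 2: 10 markings reached so far
depth 3: 16 markings reached so far
target is not among the 16 markings reachable within 3 steps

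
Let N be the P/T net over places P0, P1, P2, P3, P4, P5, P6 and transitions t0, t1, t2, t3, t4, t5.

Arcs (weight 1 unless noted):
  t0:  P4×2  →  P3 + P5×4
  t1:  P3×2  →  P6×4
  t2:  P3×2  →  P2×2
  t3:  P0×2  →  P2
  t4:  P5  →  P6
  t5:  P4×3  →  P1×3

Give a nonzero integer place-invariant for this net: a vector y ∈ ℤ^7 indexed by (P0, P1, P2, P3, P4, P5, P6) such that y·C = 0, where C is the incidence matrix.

y = (P0:1, P1:3, P2:2, P3:2, P4:3, P5:1, P6:1)

Incidence matrix C (rows=places, cols=transitions):
       t0   t1   t2   t3   t4   t5
   P0   0    0    0   -2    0    0
   P1   0    0    0    0    0    3
   P2   0    0    2    1    0    0
   P3   1   -2   -2    0    0    0
   P4  -2    0    0    0    0   -3
   P5   4    0    0    0   -1    0
   P6   0    4    0    0    1    0

Candidate y = [1, 3, 2, 2, 3, 1, 1]; check y·C column-wise:
  col t0: 1·0 + 3·0 + 2·0 + 2·1 + 3·-2 + 1·4 + 1·0 = 0
  col t1: 1·0 + 3·0 + 2·0 + 2·-2 + 3·0 + 1·0 + 1·4 = 0
  col t2: 1·0 + 3·0 + 2·2 + 2·-2 + 3·0 + 1·0 + 1·0 = 0
  col t3: 1·-2 + 3·0 + 2·1 + 2·0 + 3·0 + 1·0 + 1·0 = 0
  col t4: 1·0 + 3·0 + 2·0 + 2·0 + 3·0 + 1·-1 + 1·1 = 0
  col t5: 1·0 + 3·3 + 2·0 + 2·0 + 3·-3 + 1·0 + 1·0 = 0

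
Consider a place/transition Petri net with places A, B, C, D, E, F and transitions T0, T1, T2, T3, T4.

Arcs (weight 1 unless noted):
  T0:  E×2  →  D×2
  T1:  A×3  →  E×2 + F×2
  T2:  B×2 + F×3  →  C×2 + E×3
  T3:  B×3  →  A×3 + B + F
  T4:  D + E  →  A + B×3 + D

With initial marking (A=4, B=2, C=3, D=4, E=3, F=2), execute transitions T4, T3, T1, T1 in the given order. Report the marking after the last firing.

step 1: fire T4:  (A=4, B=2, C=3, D=4, E=3, F=2) → (A=5, B=5, C=3, D=4, E=2, F=2)
step 2: fire T3:  (A=5, B=5, C=3, D=4, E=2, F=2) → (A=8, B=3, C=3, D=4, E=2, F=3)
step 3: fire T1:  (A=8, B=3, C=3, D=4, E=2, F=3) → (A=5, B=3, C=3, D=4, E=4, F=5)
step 4: fire T1:  (A=5, B=3, C=3, D=4, E=4, F=5) → (A=2, B=3, C=3, D=4, E=6, F=7)

(A=2, B=3, C=3, D=4, E=6, F=7)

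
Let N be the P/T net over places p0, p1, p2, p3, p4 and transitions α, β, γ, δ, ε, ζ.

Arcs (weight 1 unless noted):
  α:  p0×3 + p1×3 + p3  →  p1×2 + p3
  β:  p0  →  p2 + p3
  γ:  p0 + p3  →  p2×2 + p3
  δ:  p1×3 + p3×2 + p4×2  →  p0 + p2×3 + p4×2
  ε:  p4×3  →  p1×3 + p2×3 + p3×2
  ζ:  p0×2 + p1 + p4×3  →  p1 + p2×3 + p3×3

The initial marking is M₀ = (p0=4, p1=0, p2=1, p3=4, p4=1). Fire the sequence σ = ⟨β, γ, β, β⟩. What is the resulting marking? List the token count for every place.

step 1: fire β:  (p0=4, p1=0, p2=1, p3=4, p4=1) → (p0=3, p1=0, p2=2, p3=5, p4=1)
step 2: fire γ:  (p0=3, p1=0, p2=2, p3=5, p4=1) → (p0=2, p1=0, p2=4, p3=5, p4=1)
step 3: fire β:  (p0=2, p1=0, p2=4, p3=5, p4=1) → (p0=1, p1=0, p2=5, p3=6, p4=1)
step 4: fire β:  (p0=1, p1=0, p2=5, p3=6, p4=1) → (p0=0, p1=0, p2=6, p3=7, p4=1)

(p0=0, p1=0, p2=6, p3=7, p4=1)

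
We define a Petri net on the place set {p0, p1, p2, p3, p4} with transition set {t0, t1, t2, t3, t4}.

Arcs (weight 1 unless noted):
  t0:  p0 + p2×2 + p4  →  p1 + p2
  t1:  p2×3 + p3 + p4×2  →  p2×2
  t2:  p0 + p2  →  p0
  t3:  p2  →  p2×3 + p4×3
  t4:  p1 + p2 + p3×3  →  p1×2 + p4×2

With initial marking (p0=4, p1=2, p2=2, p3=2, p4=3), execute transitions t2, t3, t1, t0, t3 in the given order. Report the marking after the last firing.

(p0=3, p1=3, p2=3, p3=1, p4=6)

step 1: fire t2:  (p0=4, p1=2, p2=2, p3=2, p4=3) → (p0=4, p1=2, p2=1, p3=2, p4=3)
step 2: fire t3:  (p0=4, p1=2, p2=1, p3=2, p4=3) → (p0=4, p1=2, p2=3, p3=2, p4=6)
step 3: fire t1:  (p0=4, p1=2, p2=3, p3=2, p4=6) → (p0=4, p1=2, p2=2, p3=1, p4=4)
step 4: fire t0:  (p0=4, p1=2, p2=2, p3=1, p4=4) → (p0=3, p1=3, p2=1, p3=1, p4=3)
step 5: fire t3:  (p0=3, p1=3, p2=1, p3=1, p4=3) → (p0=3, p1=3, p2=3, p3=1, p4=6)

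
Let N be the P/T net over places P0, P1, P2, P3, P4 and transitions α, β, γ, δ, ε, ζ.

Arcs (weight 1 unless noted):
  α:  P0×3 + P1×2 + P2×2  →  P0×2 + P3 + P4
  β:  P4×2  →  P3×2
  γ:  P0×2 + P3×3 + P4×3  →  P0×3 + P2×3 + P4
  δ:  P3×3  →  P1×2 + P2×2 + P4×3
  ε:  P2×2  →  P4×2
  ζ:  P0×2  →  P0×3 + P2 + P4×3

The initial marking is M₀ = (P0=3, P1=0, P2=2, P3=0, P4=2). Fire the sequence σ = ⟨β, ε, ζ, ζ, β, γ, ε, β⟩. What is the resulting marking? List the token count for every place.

step 1: fire β:  (P0=3, P1=0, P2=2, P3=0, P4=2) → (P0=3, P1=0, P2=2, P3=2, P4=0)
step 2: fire ε:  (P0=3, P1=0, P2=2, P3=2, P4=0) → (P0=3, P1=0, P2=0, P3=2, P4=2)
step 3: fire ζ:  (P0=3, P1=0, P2=0, P3=2, P4=2) → (P0=4, P1=0, P2=1, P3=2, P4=5)
step 4: fire ζ:  (P0=4, P1=0, P2=1, P3=2, P4=5) → (P0=5, P1=0, P2=2, P3=2, P4=8)
step 5: fire β:  (P0=5, P1=0, P2=2, P3=2, P4=8) → (P0=5, P1=0, P2=2, P3=4, P4=6)
step 6: fire γ:  (P0=5, P1=0, P2=2, P3=4, P4=6) → (P0=6, P1=0, P2=5, P3=1, P4=4)
step 7: fire ε:  (P0=6, P1=0, P2=5, P3=1, P4=4) → (P0=6, P1=0, P2=3, P3=1, P4=6)
step 8: fire β:  (P0=6, P1=0, P2=3, P3=1, P4=6) → (P0=6, P1=0, P2=3, P3=3, P4=4)

(P0=6, P1=0, P2=3, P3=3, P4=4)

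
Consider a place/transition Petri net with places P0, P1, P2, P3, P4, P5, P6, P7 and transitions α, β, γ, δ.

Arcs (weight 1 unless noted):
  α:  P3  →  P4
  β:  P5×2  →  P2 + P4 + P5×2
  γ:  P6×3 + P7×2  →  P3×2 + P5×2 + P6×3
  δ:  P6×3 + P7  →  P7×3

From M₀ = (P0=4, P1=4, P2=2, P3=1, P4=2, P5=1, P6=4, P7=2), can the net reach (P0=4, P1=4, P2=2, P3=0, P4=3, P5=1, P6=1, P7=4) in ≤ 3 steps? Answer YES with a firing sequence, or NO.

step 1: fire α:  (P0=4, P1=4, P2=2, P3=1, P4=2, P5=1, P6=4, P7=2) → (P0=4, P1=4, P2=2, P3=0, P4=3, P5=1, P6=4, P7=2)
step 2: fire δ:  (P0=4, P1=4, P2=2, P3=0, P4=3, P5=1, P6=4, P7=2) → (P0=4, P1=4, P2=2, P3=0, P4=3, P5=1, P6=1, P7=4)

YES — reachable via ⟨α, δ⟩ (2 firings)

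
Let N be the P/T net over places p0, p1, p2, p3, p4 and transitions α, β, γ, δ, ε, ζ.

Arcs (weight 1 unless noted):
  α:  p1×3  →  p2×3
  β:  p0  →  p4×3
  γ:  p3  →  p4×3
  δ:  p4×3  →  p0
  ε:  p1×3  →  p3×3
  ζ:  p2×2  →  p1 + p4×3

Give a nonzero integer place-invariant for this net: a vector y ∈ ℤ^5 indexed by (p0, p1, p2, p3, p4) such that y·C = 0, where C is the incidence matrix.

y = (p0:3, p1:3, p2:3, p3:3, p4:1)

Incidence matrix C (rows=places, cols=transitions):
        α    β    γ    δ    ε    ζ
   p0   0   -1    0    1    0    0
   p1  -3    0    0    0   -3    1
   p2   3    0    0    0    0   -2
   p3   0    0   -1    0    3    0
   p4   0    3    3   -3    0    3

Candidate y = [3, 3, 3, 3, 1]; check y·C column-wise:
  col α: 3·0 + 3·-3 + 3·3 + 3·0 + 1·0 = 0
  col β: 3·-1 + 3·0 + 3·0 + 3·0 + 1·3 = 0
  col γ: 3·0 + 3·0 + 3·0 + 3·-1 + 1·3 = 0
  col δ: 3·1 + 3·0 + 3·0 + 3·0 + 1·-3 = 0
  col ε: 3·0 + 3·-3 + 3·0 + 3·3 + 1·0 = 0
  col ζ: 3·0 + 3·1 + 3·-2 + 3·0 + 1·3 = 0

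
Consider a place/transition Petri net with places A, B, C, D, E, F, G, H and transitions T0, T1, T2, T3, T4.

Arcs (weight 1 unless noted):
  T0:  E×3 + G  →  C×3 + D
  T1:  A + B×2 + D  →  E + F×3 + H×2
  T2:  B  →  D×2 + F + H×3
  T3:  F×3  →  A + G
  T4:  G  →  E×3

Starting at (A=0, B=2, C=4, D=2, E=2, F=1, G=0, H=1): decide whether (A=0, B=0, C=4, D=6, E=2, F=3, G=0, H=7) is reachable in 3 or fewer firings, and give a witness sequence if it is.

step 1: fire T2:  (A=0, B=2, C=4, D=2, E=2, F=1, G=0, H=1) → (A=0, B=1, C=4, D=4, E=2, F=2, G=0, H=4)
step 2: fire T2:  (A=0, B=1, C=4, D=4, E=2, F=2, G=0, H=4) → (A=0, B=0, C=4, D=6, E=2, F=3, G=0, H=7)

YES — reachable via ⟨T2, T2⟩ (2 firings)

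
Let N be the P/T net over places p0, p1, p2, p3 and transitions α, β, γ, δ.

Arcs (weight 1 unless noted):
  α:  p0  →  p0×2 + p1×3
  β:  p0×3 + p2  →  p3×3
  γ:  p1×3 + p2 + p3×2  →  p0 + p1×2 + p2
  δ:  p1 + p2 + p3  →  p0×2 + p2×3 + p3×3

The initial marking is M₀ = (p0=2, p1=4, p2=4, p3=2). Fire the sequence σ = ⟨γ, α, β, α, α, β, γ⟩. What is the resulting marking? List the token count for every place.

(p0=1, p1=11, p2=2, p3=4)

step 1: fire γ:  (p0=2, p1=4, p2=4, p3=2) → (p0=3, p1=3, p2=4, p3=0)
step 2: fire α:  (p0=3, p1=3, p2=4, p3=0) → (p0=4, p1=6, p2=4, p3=0)
step 3: fire β:  (p0=4, p1=6, p2=4, p3=0) → (p0=1, p1=6, p2=3, p3=3)
step 4: fire α:  (p0=1, p1=6, p2=3, p3=3) → (p0=2, p1=9, p2=3, p3=3)
step 5: fire α:  (p0=2, p1=9, p2=3, p3=3) → (p0=3, p1=12, p2=3, p3=3)
step 6: fire β:  (p0=3, p1=12, p2=3, p3=3) → (p0=0, p1=12, p2=2, p3=6)
step 7: fire γ:  (p0=0, p1=12, p2=2, p3=6) → (p0=1, p1=11, p2=2, p3=4)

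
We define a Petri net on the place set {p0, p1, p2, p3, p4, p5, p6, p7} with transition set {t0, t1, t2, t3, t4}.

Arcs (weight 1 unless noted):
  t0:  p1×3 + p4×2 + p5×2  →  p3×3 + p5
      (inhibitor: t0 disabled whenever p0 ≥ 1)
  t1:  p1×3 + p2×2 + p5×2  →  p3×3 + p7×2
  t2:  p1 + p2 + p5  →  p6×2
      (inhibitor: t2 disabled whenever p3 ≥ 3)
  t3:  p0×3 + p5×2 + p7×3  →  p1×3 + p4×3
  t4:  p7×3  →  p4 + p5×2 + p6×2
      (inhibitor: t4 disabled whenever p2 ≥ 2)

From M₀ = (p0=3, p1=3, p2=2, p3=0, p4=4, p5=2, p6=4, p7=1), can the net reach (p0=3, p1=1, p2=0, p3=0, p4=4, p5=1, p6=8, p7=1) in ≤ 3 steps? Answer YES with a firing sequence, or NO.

NO — not reachable within 3 firings

depth 0: 1 marking
depth 1: 3 markings reached so far
depth 2: 5 markings reached so far
depth 3: 5 markings reached so far
(frontier empty at depth 3; search complete)
target is not among the 5 markings reachable within 3 steps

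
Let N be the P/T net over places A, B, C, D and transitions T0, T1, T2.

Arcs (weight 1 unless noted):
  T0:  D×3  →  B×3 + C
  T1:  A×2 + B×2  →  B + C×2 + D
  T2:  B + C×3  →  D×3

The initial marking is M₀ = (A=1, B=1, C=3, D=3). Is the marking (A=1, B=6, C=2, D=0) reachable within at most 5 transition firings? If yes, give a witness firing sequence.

YES — reachable via ⟨T0, T2, T0⟩ (3 firings)

step 1: fire T0:  (A=1, B=1, C=3, D=3) → (A=1, B=4, C=4, D=0)
step 2: fire T2:  (A=1, B=4, C=4, D=0) → (A=1, B=3, C=1, D=3)
step 3: fire T0:  (A=1, B=3, C=1, D=3) → (A=1, B=6, C=2, D=0)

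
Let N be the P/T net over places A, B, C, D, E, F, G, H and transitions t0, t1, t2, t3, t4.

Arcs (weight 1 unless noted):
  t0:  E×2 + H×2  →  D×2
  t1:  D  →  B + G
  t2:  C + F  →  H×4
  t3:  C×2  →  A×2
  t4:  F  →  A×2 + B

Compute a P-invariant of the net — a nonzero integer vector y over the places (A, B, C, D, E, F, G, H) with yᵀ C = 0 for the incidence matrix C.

y = (A:1, B:-3, C:1, D:-3, E:-3, F:-1, G:0, H:0)

Incidence matrix C (rows=places, cols=transitions):
       t0   t1   t2   t3   t4
    A   0    0    0    2    2
    B   0    1    0    0    1
    C   0    0   -1   -2    0
    D   2   -1    0    0    0
    E  -2    0    0    0    0
    F   0    0   -1    0   -1
    G   0    1    0    0    0
    H  -2    0    4    0    0

Candidate y = [1, -3, 1, -3, -3, -1, 0, 0]; check y·C column-wise:
  col t0: 1·0 + -3·0 + 1·0 + -3·2 + -3·-2 + -1·0 + 0·-2 = 0
  col t1: 1·0 + -3·1 + 1·0 + -3·-1 + -3·0 + -1·0 + 0·1 = 0
  col t2: 1·0 + -3·0 + 1·-1 + -3·0 + -3·0 + -1·-1 + 0·4 = 0
  col t3: 1·2 + -3·0 + 1·-2 + -3·0 + -3·0 + -1·0 = 0
  col t4: 1·2 + -3·1 + 1·0 + -3·0 + -3·0 + -1·-1 = 0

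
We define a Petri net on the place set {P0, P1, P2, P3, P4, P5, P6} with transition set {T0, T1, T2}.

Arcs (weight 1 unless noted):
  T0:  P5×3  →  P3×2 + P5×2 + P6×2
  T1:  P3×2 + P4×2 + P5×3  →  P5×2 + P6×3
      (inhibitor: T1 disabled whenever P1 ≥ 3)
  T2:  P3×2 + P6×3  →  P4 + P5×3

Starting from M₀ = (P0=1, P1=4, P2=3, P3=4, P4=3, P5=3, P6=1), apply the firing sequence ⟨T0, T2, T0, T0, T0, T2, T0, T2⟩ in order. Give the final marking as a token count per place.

(P0=1, P1=4, P2=3, P3=8, P4=6, P5=7, P6=2)

step 1: fire T0:  (P0=1, P1=4, P2=3, P3=4, P4=3, P5=3, P6=1) → (P0=1, P1=4, P2=3, P3=6, P4=3, P5=2, P6=3)
step 2: fire T2:  (P0=1, P1=4, P2=3, P3=6, P4=3, P5=2, P6=3) → (P0=1, P1=4, P2=3, P3=4, P4=4, P5=5, P6=0)
step 3: fire T0:  (P0=1, P1=4, P2=3, P3=4, P4=4, P5=5, P6=0) → (P0=1, P1=4, P2=3, P3=6, P4=4, P5=4, P6=2)
step 4: fire T0:  (P0=1, P1=4, P2=3, P3=6, P4=4, P5=4, P6=2) → (P0=1, P1=4, P2=3, P3=8, P4=4, P5=3, P6=4)
step 5: fire T0:  (P0=1, P1=4, P2=3, P3=8, P4=4, P5=3, P6=4) → (P0=1, P1=4, P2=3, P3=10, P4=4, P5=2, P6=6)
step 6: fire T2:  (P0=1, P1=4, P2=3, P3=10, P4=4, P5=2, P6=6) → (P0=1, P1=4, P2=3, P3=8, P4=5, P5=5, P6=3)
step 7: fire T0:  (P0=1, P1=4, P2=3, P3=8, P4=5, P5=5, P6=3) → (P0=1, P1=4, P2=3, P3=10, P4=5, P5=4, P6=5)
step 8: fire T2:  (P0=1, P1=4, P2=3, P3=10, P4=5, P5=4, P6=5) → (P0=1, P1=4, P2=3, P3=8, P4=6, P5=7, P6=2)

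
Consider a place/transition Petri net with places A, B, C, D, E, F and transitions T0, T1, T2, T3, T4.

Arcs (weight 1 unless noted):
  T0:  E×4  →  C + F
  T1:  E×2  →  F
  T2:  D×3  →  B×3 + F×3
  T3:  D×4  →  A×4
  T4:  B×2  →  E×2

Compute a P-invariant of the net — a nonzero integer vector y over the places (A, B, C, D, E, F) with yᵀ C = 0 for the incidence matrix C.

y = (A:3, B:1, C:2, D:3, E:1, F:2)

Incidence matrix C (rows=places, cols=transitions):
       T0   T1   T2   T3   T4
    A   0    0    0    4    0
    B   0    0    3    0   -2
    C   1    0    0    0    0
    D   0    0   -3   -4    0
    E  -4   -2    0    0    2
    F   1    1    3    0    0

Candidate y = [3, 1, 2, 3, 1, 2]; check y·C column-wise:
  col T0: 3·0 + 1·0 + 2·1 + 3·0 + 1·-4 + 2·1 = 0
  col T1: 3·0 + 1·0 + 2·0 + 3·0 + 1·-2 + 2·1 = 0
  col T2: 3·0 + 1·3 + 2·0 + 3·-3 + 1·0 + 2·3 = 0
  col T3: 3·4 + 1·0 + 2·0 + 3·-4 + 1·0 + 2·0 = 0
  col T4: 3·0 + 1·-2 + 2·0 + 3·0 + 1·2 + 2·0 = 0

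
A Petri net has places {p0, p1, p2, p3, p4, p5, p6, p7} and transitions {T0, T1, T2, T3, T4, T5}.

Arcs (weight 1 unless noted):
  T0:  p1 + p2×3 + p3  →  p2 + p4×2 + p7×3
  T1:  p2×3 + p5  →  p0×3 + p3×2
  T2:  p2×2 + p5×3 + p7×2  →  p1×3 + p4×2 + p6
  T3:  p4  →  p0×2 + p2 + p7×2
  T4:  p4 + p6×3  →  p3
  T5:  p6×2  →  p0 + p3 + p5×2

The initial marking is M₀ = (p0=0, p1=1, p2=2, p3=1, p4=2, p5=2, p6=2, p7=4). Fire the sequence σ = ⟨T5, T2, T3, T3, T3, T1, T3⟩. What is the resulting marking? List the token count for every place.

step 1: fire T5:  (p0=0, p1=1, p2=2, p3=1, p4=2, p5=2, p6=2, p7=4) → (p0=1, p1=1, p2=2, p3=2, p4=2, p5=4, p6=0, p7=4)
step 2: fire T2:  (p0=1, p1=1, p2=2, p3=2, p4=2, p5=4, p6=0, p7=4) → (p0=1, p1=4, p2=0, p3=2, p4=4, p5=1, p6=1, p7=2)
step 3: fire T3:  (p0=1, p1=4, p2=0, p3=2, p4=4, p5=1, p6=1, p7=2) → (p0=3, p1=4, p2=1, p3=2, p4=3, p5=1, p6=1, p7=4)
step 4: fire T3:  (p0=3, p1=4, p2=1, p3=2, p4=3, p5=1, p6=1, p7=4) → (p0=5, p1=4, p2=2, p3=2, p4=2, p5=1, p6=1, p7=6)
step 5: fire T3:  (p0=5, p1=4, p2=2, p3=2, p4=2, p5=1, p6=1, p7=6) → (p0=7, p1=4, p2=3, p3=2, p4=1, p5=1, p6=1, p7=8)
step 6: fire T1:  (p0=7, p1=4, p2=3, p3=2, p4=1, p5=1, p6=1, p7=8) → (p0=10, p1=4, p2=0, p3=4, p4=1, p5=0, p6=1, p7=8)
step 7: fire T3:  (p0=10, p1=4, p2=0, p3=4, p4=1, p5=0, p6=1, p7=8) → (p0=12, p1=4, p2=1, p3=4, p4=0, p5=0, p6=1, p7=10)

(p0=12, p1=4, p2=1, p3=4, p4=0, p5=0, p6=1, p7=10)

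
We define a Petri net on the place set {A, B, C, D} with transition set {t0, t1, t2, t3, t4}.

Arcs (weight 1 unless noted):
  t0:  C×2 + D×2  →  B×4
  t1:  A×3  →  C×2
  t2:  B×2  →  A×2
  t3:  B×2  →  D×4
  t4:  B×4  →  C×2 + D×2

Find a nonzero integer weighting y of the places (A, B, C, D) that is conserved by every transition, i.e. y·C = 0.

Incidence matrix C (rows=places, cols=transitions):
       t0   t1   t2   t3   t4
    A   0   -3    2    0    0
    B   4    0   -2   -2   -4
    C  -2    2    0    0    2
    D  -2    0    0    4    2

Candidate y = [2, 2, 3, 1]; check y·C column-wise:
  col t0: 2·0 + 2·4 + 3·-2 + 1·-2 = 0
  col t1: 2·-3 + 2·0 + 3·2 + 1·0 = 0
  col t2: 2·2 + 2·-2 + 3·0 + 1·0 = 0
  col t3: 2·0 + 2·-2 + 3·0 + 1·4 = 0
  col t4: 2·0 + 2·-4 + 3·2 + 1·2 = 0

y = (A:2, B:2, C:3, D:1)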